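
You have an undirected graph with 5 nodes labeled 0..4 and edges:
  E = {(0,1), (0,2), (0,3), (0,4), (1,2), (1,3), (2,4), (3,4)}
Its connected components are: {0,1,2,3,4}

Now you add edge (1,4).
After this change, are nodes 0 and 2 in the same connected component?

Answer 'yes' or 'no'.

Initial components: {0,1,2,3,4}
Adding edge (1,4): both already in same component {0,1,2,3,4}. No change.
New components: {0,1,2,3,4}
Are 0 and 2 in the same component? yes

Answer: yes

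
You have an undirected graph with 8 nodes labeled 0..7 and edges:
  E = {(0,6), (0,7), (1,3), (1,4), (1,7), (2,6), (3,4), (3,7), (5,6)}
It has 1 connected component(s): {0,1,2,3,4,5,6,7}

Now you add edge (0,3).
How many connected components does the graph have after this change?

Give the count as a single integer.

Answer: 1

Derivation:
Initial component count: 1
Add (0,3): endpoints already in same component. Count unchanged: 1.
New component count: 1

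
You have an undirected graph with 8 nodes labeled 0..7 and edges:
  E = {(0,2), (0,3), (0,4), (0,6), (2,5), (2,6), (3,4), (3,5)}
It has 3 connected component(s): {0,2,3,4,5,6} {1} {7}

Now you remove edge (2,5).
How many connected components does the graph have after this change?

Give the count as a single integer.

Initial component count: 3
Remove (2,5): not a bridge. Count unchanged: 3.
  After removal, components: {0,2,3,4,5,6} {1} {7}
New component count: 3

Answer: 3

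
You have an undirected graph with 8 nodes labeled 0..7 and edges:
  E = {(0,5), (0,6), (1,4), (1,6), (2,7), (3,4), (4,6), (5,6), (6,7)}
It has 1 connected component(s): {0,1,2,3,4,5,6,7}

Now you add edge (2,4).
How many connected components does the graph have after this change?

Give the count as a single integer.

Answer: 1

Derivation:
Initial component count: 1
Add (2,4): endpoints already in same component. Count unchanged: 1.
New component count: 1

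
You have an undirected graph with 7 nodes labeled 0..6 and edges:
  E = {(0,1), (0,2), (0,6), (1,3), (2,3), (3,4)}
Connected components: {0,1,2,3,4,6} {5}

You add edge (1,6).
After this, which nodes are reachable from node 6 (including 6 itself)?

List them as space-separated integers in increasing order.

Before: nodes reachable from 6: {0,1,2,3,4,6}
Adding (1,6): both endpoints already in same component. Reachability from 6 unchanged.
After: nodes reachable from 6: {0,1,2,3,4,6}

Answer: 0 1 2 3 4 6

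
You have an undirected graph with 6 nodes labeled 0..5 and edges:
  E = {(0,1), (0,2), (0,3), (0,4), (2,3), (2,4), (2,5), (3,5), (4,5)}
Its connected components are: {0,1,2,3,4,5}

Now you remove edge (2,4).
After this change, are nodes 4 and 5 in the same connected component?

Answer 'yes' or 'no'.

Answer: yes

Derivation:
Initial components: {0,1,2,3,4,5}
Removing edge (2,4): not a bridge — component count unchanged at 1.
New components: {0,1,2,3,4,5}
Are 4 and 5 in the same component? yes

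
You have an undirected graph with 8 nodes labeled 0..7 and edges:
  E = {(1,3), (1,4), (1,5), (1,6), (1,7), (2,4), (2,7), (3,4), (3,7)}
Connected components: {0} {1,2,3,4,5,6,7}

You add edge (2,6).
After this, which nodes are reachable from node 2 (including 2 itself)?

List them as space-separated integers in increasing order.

Before: nodes reachable from 2: {1,2,3,4,5,6,7}
Adding (2,6): both endpoints already in same component. Reachability from 2 unchanged.
After: nodes reachable from 2: {1,2,3,4,5,6,7}

Answer: 1 2 3 4 5 6 7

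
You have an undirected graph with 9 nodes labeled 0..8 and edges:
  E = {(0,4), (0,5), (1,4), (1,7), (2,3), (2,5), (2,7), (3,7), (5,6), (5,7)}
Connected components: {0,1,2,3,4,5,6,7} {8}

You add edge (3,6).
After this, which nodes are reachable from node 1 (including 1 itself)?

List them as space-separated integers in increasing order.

Answer: 0 1 2 3 4 5 6 7

Derivation:
Before: nodes reachable from 1: {0,1,2,3,4,5,6,7}
Adding (3,6): both endpoints already in same component. Reachability from 1 unchanged.
After: nodes reachable from 1: {0,1,2,3,4,5,6,7}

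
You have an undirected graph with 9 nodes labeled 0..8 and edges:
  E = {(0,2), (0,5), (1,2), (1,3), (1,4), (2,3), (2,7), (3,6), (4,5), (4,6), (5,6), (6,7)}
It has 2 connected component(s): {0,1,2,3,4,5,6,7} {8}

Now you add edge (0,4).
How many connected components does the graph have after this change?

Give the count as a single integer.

Initial component count: 2
Add (0,4): endpoints already in same component. Count unchanged: 2.
New component count: 2

Answer: 2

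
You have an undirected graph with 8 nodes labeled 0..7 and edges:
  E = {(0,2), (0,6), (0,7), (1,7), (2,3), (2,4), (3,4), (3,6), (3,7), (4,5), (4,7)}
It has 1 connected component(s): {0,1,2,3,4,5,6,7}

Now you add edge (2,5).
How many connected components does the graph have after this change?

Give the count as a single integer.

Initial component count: 1
Add (2,5): endpoints already in same component. Count unchanged: 1.
New component count: 1

Answer: 1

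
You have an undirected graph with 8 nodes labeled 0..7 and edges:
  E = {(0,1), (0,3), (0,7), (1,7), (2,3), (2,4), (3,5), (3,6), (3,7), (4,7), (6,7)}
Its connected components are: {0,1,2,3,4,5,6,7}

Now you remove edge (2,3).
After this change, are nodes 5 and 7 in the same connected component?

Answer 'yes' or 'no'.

Answer: yes

Derivation:
Initial components: {0,1,2,3,4,5,6,7}
Removing edge (2,3): not a bridge — component count unchanged at 1.
New components: {0,1,2,3,4,5,6,7}
Are 5 and 7 in the same component? yes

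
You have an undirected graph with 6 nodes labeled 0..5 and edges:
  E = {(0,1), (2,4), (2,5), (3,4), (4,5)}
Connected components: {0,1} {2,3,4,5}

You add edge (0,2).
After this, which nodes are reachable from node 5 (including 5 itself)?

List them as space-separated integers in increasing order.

Answer: 0 1 2 3 4 5

Derivation:
Before: nodes reachable from 5: {2,3,4,5}
Adding (0,2): merges 5's component with another. Reachability grows.
After: nodes reachable from 5: {0,1,2,3,4,5}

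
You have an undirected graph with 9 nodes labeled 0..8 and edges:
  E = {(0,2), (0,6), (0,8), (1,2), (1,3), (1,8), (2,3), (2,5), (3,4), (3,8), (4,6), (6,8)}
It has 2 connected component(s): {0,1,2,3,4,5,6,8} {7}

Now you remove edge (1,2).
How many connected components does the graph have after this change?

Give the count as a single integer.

Initial component count: 2
Remove (1,2): not a bridge. Count unchanged: 2.
  After removal, components: {0,1,2,3,4,5,6,8} {7}
New component count: 2

Answer: 2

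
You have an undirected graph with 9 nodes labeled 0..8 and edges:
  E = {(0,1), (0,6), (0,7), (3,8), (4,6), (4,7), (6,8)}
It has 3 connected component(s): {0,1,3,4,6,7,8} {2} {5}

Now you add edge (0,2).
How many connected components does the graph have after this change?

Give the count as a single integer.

Initial component count: 3
Add (0,2): merges two components. Count decreases: 3 -> 2.
New component count: 2

Answer: 2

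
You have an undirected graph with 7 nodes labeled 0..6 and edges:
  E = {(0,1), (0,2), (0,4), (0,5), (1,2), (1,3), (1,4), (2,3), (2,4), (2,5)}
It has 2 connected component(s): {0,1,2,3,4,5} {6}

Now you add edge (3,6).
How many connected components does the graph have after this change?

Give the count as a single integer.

Initial component count: 2
Add (3,6): merges two components. Count decreases: 2 -> 1.
New component count: 1

Answer: 1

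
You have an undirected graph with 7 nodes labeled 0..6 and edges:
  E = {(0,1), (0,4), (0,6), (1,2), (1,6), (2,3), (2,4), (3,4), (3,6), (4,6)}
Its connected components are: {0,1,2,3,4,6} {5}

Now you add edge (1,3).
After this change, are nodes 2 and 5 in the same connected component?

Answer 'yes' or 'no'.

Initial components: {0,1,2,3,4,6} {5}
Adding edge (1,3): both already in same component {0,1,2,3,4,6}. No change.
New components: {0,1,2,3,4,6} {5}
Are 2 and 5 in the same component? no

Answer: no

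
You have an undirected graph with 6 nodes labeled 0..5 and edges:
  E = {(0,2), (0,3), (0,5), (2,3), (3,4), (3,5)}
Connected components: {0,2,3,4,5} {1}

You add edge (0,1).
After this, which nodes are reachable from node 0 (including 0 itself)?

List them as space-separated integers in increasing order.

Answer: 0 1 2 3 4 5

Derivation:
Before: nodes reachable from 0: {0,2,3,4,5}
Adding (0,1): merges 0's component with another. Reachability grows.
After: nodes reachable from 0: {0,1,2,3,4,5}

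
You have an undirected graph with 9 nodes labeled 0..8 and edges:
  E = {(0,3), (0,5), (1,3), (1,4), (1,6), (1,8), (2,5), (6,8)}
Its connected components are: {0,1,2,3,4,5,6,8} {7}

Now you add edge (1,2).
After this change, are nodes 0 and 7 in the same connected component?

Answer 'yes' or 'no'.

Answer: no

Derivation:
Initial components: {0,1,2,3,4,5,6,8} {7}
Adding edge (1,2): both already in same component {0,1,2,3,4,5,6,8}. No change.
New components: {0,1,2,3,4,5,6,8} {7}
Are 0 and 7 in the same component? no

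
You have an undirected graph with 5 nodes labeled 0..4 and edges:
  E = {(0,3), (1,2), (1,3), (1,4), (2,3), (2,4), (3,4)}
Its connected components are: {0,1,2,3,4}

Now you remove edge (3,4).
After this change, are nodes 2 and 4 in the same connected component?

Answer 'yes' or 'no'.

Initial components: {0,1,2,3,4}
Removing edge (3,4): not a bridge — component count unchanged at 1.
New components: {0,1,2,3,4}
Are 2 and 4 in the same component? yes

Answer: yes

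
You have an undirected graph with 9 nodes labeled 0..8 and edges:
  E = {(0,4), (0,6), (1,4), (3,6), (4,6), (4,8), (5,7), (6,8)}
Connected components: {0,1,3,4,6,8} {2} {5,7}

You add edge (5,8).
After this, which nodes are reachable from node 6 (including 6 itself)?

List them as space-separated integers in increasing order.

Answer: 0 1 3 4 5 6 7 8

Derivation:
Before: nodes reachable from 6: {0,1,3,4,6,8}
Adding (5,8): merges 6's component with another. Reachability grows.
After: nodes reachable from 6: {0,1,3,4,5,6,7,8}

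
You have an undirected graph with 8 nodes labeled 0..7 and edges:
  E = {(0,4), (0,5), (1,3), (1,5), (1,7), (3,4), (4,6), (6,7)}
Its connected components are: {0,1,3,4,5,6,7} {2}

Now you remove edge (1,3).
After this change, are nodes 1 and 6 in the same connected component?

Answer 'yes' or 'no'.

Initial components: {0,1,3,4,5,6,7} {2}
Removing edge (1,3): not a bridge — component count unchanged at 2.
New components: {0,1,3,4,5,6,7} {2}
Are 1 and 6 in the same component? yes

Answer: yes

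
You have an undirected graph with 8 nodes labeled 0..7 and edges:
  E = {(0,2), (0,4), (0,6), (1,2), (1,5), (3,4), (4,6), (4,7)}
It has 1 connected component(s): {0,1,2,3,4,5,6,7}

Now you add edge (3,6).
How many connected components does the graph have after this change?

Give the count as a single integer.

Initial component count: 1
Add (3,6): endpoints already in same component. Count unchanged: 1.
New component count: 1

Answer: 1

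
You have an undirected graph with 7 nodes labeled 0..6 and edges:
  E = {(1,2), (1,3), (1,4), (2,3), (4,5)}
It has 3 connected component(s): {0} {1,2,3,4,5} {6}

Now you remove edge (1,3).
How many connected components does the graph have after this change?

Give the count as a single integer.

Answer: 3

Derivation:
Initial component count: 3
Remove (1,3): not a bridge. Count unchanged: 3.
  After removal, components: {0} {1,2,3,4,5} {6}
New component count: 3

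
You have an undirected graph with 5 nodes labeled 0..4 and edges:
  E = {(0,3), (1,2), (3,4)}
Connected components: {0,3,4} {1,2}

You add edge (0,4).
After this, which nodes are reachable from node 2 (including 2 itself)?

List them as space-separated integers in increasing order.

Answer: 1 2

Derivation:
Before: nodes reachable from 2: {1,2}
Adding (0,4): both endpoints already in same component. Reachability from 2 unchanged.
After: nodes reachable from 2: {1,2}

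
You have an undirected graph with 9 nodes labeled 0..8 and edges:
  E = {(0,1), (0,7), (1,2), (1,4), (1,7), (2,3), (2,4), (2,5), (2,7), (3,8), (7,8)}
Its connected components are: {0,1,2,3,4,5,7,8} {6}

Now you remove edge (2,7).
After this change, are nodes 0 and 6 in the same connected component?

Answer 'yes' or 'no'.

Answer: no

Derivation:
Initial components: {0,1,2,3,4,5,7,8} {6}
Removing edge (2,7): not a bridge — component count unchanged at 2.
New components: {0,1,2,3,4,5,7,8} {6}
Are 0 and 6 in the same component? no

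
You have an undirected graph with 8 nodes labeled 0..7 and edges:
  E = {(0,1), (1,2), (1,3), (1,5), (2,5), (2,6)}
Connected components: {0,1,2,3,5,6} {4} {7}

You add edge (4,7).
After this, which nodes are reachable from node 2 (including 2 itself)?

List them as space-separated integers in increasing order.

Before: nodes reachable from 2: {0,1,2,3,5,6}
Adding (4,7): merges two components, but neither contains 2. Reachability from 2 unchanged.
After: nodes reachable from 2: {0,1,2,3,5,6}

Answer: 0 1 2 3 5 6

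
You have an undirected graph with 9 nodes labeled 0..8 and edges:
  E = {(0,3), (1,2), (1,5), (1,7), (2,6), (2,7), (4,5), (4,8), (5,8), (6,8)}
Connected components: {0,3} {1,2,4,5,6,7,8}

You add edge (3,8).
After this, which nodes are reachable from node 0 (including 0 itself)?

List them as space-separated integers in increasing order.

Before: nodes reachable from 0: {0,3}
Adding (3,8): merges 0's component with another. Reachability grows.
After: nodes reachable from 0: {0,1,2,3,4,5,6,7,8}

Answer: 0 1 2 3 4 5 6 7 8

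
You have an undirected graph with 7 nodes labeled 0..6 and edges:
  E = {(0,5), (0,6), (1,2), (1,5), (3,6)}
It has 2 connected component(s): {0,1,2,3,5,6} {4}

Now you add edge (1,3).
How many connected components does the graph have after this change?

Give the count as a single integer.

Initial component count: 2
Add (1,3): endpoints already in same component. Count unchanged: 2.
New component count: 2

Answer: 2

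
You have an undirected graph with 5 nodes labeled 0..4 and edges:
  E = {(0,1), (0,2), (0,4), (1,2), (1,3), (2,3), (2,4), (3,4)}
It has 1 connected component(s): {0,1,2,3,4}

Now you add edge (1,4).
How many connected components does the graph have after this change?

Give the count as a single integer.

Answer: 1

Derivation:
Initial component count: 1
Add (1,4): endpoints already in same component. Count unchanged: 1.
New component count: 1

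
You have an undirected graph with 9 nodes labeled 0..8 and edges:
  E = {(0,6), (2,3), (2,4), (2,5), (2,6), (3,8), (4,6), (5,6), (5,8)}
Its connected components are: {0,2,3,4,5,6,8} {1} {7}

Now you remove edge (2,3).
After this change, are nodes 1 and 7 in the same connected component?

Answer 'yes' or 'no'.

Answer: no

Derivation:
Initial components: {0,2,3,4,5,6,8} {1} {7}
Removing edge (2,3): not a bridge — component count unchanged at 3.
New components: {0,2,3,4,5,6,8} {1} {7}
Are 1 and 7 in the same component? no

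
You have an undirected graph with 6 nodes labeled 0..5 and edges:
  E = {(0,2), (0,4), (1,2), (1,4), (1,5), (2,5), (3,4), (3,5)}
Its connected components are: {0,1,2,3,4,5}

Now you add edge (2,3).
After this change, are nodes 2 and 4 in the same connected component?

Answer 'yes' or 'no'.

Initial components: {0,1,2,3,4,5}
Adding edge (2,3): both already in same component {0,1,2,3,4,5}. No change.
New components: {0,1,2,3,4,5}
Are 2 and 4 in the same component? yes

Answer: yes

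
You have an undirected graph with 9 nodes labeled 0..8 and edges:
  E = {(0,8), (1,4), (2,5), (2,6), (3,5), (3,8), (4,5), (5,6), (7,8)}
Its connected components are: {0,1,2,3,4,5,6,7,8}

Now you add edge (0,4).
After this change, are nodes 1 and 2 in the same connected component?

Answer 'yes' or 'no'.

Answer: yes

Derivation:
Initial components: {0,1,2,3,4,5,6,7,8}
Adding edge (0,4): both already in same component {0,1,2,3,4,5,6,7,8}. No change.
New components: {0,1,2,3,4,5,6,7,8}
Are 1 and 2 in the same component? yes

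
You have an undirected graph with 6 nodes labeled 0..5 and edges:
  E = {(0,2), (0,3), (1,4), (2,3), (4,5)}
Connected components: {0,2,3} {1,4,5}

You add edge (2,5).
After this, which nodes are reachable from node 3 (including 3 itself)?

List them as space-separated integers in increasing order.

Before: nodes reachable from 3: {0,2,3}
Adding (2,5): merges 3's component with another. Reachability grows.
After: nodes reachable from 3: {0,1,2,3,4,5}

Answer: 0 1 2 3 4 5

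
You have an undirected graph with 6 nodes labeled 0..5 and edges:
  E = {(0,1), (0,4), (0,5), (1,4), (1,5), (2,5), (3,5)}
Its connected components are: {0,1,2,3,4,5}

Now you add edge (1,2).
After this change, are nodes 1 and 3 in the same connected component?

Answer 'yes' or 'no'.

Initial components: {0,1,2,3,4,5}
Adding edge (1,2): both already in same component {0,1,2,3,4,5}. No change.
New components: {0,1,2,3,4,5}
Are 1 and 3 in the same component? yes

Answer: yes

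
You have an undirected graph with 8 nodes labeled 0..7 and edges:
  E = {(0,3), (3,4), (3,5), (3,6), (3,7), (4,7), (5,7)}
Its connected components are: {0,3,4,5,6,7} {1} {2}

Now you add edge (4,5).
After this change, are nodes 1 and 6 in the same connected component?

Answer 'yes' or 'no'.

Initial components: {0,3,4,5,6,7} {1} {2}
Adding edge (4,5): both already in same component {0,3,4,5,6,7}. No change.
New components: {0,3,4,5,6,7} {1} {2}
Are 1 and 6 in the same component? no

Answer: no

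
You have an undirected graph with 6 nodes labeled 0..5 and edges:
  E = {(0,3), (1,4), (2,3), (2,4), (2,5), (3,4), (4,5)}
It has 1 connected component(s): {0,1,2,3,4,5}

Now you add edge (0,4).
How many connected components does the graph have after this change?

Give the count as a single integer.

Answer: 1

Derivation:
Initial component count: 1
Add (0,4): endpoints already in same component. Count unchanged: 1.
New component count: 1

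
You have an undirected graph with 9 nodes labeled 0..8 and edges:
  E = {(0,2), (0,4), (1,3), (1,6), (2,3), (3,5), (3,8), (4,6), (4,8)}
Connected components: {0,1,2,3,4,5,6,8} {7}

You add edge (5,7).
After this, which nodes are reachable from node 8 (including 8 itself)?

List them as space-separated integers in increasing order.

Before: nodes reachable from 8: {0,1,2,3,4,5,6,8}
Adding (5,7): merges 8's component with another. Reachability grows.
After: nodes reachable from 8: {0,1,2,3,4,5,6,7,8}

Answer: 0 1 2 3 4 5 6 7 8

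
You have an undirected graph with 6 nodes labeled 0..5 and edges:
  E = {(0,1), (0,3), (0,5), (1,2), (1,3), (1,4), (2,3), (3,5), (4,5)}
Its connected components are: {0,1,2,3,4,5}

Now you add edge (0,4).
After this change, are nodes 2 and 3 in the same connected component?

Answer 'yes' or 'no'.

Initial components: {0,1,2,3,4,5}
Adding edge (0,4): both already in same component {0,1,2,3,4,5}. No change.
New components: {0,1,2,3,4,5}
Are 2 and 3 in the same component? yes

Answer: yes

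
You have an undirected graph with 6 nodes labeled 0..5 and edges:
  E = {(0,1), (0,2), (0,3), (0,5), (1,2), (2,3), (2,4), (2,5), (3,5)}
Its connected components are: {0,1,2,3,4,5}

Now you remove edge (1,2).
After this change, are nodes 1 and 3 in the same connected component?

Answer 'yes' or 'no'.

Initial components: {0,1,2,3,4,5}
Removing edge (1,2): not a bridge — component count unchanged at 1.
New components: {0,1,2,3,4,5}
Are 1 and 3 in the same component? yes

Answer: yes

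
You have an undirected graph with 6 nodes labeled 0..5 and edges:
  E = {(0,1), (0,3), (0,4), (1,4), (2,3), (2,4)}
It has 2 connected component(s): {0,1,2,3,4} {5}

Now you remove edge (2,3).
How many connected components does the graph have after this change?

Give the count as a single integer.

Initial component count: 2
Remove (2,3): not a bridge. Count unchanged: 2.
  After removal, components: {0,1,2,3,4} {5}
New component count: 2

Answer: 2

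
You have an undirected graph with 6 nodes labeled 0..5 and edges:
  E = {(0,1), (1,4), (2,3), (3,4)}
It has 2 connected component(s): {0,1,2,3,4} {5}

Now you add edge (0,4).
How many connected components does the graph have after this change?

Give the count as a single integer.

Initial component count: 2
Add (0,4): endpoints already in same component. Count unchanged: 2.
New component count: 2

Answer: 2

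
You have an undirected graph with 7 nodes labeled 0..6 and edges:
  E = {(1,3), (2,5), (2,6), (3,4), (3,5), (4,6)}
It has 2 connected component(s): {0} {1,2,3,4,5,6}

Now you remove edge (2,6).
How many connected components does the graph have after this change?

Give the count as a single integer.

Initial component count: 2
Remove (2,6): not a bridge. Count unchanged: 2.
  After removal, components: {0} {1,2,3,4,5,6}
New component count: 2

Answer: 2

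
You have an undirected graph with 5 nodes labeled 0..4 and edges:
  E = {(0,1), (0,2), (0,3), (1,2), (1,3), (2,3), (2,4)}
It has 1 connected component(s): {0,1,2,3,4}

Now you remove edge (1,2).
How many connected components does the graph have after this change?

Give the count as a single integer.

Answer: 1

Derivation:
Initial component count: 1
Remove (1,2): not a bridge. Count unchanged: 1.
  After removal, components: {0,1,2,3,4}
New component count: 1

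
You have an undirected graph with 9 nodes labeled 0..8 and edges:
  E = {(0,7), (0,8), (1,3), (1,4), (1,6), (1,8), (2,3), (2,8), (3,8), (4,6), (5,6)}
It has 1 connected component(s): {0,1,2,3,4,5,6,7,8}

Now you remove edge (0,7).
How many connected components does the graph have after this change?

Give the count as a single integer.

Answer: 2

Derivation:
Initial component count: 1
Remove (0,7): it was a bridge. Count increases: 1 -> 2.
  After removal, components: {0,1,2,3,4,5,6,8} {7}
New component count: 2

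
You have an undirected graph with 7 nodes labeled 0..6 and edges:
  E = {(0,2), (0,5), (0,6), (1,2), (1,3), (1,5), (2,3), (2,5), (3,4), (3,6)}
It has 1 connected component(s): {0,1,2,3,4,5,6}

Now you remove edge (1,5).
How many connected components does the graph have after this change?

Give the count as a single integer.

Answer: 1

Derivation:
Initial component count: 1
Remove (1,5): not a bridge. Count unchanged: 1.
  After removal, components: {0,1,2,3,4,5,6}
New component count: 1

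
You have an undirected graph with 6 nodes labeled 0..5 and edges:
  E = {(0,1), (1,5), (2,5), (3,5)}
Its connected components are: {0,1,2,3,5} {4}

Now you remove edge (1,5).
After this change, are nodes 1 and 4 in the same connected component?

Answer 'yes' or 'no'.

Initial components: {0,1,2,3,5} {4}
Removing edge (1,5): it was a bridge — component count 2 -> 3.
New components: {0,1} {2,3,5} {4}
Are 1 and 4 in the same component? no

Answer: no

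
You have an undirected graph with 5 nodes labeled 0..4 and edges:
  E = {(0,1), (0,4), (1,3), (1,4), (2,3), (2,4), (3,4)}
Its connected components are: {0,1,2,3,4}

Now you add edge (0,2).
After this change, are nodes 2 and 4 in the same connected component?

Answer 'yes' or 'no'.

Initial components: {0,1,2,3,4}
Adding edge (0,2): both already in same component {0,1,2,3,4}. No change.
New components: {0,1,2,3,4}
Are 2 and 4 in the same component? yes

Answer: yes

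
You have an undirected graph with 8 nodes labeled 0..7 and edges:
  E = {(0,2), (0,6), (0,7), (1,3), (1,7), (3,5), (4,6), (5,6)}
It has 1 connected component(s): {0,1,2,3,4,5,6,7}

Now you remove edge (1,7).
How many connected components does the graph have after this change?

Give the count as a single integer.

Initial component count: 1
Remove (1,7): not a bridge. Count unchanged: 1.
  After removal, components: {0,1,2,3,4,5,6,7}
New component count: 1

Answer: 1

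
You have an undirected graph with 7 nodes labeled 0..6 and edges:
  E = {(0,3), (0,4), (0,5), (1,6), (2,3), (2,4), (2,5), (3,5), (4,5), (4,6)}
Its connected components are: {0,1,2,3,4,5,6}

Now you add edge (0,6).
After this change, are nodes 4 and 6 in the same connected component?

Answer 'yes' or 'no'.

Answer: yes

Derivation:
Initial components: {0,1,2,3,4,5,6}
Adding edge (0,6): both already in same component {0,1,2,3,4,5,6}. No change.
New components: {0,1,2,3,4,5,6}
Are 4 and 6 in the same component? yes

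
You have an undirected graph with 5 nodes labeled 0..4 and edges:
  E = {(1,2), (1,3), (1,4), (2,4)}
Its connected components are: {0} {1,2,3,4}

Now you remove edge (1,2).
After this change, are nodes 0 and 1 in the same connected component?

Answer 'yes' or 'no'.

Answer: no

Derivation:
Initial components: {0} {1,2,3,4}
Removing edge (1,2): not a bridge — component count unchanged at 2.
New components: {0} {1,2,3,4}
Are 0 and 1 in the same component? no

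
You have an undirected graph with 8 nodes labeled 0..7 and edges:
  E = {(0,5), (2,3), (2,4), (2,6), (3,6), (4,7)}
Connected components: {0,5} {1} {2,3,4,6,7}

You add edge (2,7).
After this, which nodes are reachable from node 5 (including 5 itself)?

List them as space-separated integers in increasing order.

Answer: 0 5

Derivation:
Before: nodes reachable from 5: {0,5}
Adding (2,7): both endpoints already in same component. Reachability from 5 unchanged.
After: nodes reachable from 5: {0,5}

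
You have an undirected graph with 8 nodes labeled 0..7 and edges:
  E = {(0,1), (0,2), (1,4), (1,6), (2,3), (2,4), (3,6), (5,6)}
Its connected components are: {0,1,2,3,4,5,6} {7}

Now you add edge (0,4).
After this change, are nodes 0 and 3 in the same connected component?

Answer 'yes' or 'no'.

Answer: yes

Derivation:
Initial components: {0,1,2,3,4,5,6} {7}
Adding edge (0,4): both already in same component {0,1,2,3,4,5,6}. No change.
New components: {0,1,2,3,4,5,6} {7}
Are 0 and 3 in the same component? yes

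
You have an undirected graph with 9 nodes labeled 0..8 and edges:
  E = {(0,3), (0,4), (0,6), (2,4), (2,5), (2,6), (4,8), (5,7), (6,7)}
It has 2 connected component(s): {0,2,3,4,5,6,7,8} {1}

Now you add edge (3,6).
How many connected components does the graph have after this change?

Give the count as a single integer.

Initial component count: 2
Add (3,6): endpoints already in same component. Count unchanged: 2.
New component count: 2

Answer: 2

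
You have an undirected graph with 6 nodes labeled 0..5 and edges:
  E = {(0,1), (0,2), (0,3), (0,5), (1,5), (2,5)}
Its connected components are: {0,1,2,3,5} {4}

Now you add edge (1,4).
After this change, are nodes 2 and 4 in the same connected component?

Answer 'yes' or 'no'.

Answer: yes

Derivation:
Initial components: {0,1,2,3,5} {4}
Adding edge (1,4): merges {0,1,2,3,5} and {4}.
New components: {0,1,2,3,4,5}
Are 2 and 4 in the same component? yes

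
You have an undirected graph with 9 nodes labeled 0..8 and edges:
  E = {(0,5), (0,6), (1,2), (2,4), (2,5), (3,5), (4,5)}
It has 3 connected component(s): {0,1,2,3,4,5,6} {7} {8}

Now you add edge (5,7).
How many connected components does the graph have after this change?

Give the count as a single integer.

Initial component count: 3
Add (5,7): merges two components. Count decreases: 3 -> 2.
New component count: 2

Answer: 2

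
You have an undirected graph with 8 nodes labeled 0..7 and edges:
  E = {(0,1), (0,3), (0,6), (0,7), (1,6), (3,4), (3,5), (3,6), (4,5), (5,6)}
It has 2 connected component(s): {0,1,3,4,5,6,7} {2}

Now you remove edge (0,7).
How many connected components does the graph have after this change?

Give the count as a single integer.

Initial component count: 2
Remove (0,7): it was a bridge. Count increases: 2 -> 3.
  After removal, components: {0,1,3,4,5,6} {2} {7}
New component count: 3

Answer: 3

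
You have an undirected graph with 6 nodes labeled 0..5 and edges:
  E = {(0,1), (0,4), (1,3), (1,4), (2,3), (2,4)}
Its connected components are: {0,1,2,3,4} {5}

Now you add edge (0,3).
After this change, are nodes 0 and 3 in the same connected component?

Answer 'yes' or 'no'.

Initial components: {0,1,2,3,4} {5}
Adding edge (0,3): both already in same component {0,1,2,3,4}. No change.
New components: {0,1,2,3,4} {5}
Are 0 and 3 in the same component? yes

Answer: yes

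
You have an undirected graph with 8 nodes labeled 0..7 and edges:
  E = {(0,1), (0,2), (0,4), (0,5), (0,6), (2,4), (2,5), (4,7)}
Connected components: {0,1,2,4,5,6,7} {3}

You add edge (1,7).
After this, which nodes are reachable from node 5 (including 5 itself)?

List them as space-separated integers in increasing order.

Answer: 0 1 2 4 5 6 7

Derivation:
Before: nodes reachable from 5: {0,1,2,4,5,6,7}
Adding (1,7): both endpoints already in same component. Reachability from 5 unchanged.
After: nodes reachable from 5: {0,1,2,4,5,6,7}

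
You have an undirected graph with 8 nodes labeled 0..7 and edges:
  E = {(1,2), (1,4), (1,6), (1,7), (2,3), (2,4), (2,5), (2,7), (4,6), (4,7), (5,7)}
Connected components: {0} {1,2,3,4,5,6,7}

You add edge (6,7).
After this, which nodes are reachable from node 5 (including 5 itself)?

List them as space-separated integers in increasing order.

Before: nodes reachable from 5: {1,2,3,4,5,6,7}
Adding (6,7): both endpoints already in same component. Reachability from 5 unchanged.
After: nodes reachable from 5: {1,2,3,4,5,6,7}

Answer: 1 2 3 4 5 6 7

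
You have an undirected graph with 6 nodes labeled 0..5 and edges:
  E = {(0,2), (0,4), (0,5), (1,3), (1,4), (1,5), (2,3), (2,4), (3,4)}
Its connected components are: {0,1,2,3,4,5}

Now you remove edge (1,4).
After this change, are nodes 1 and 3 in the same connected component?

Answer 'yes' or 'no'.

Answer: yes

Derivation:
Initial components: {0,1,2,3,4,5}
Removing edge (1,4): not a bridge — component count unchanged at 1.
New components: {0,1,2,3,4,5}
Are 1 and 3 in the same component? yes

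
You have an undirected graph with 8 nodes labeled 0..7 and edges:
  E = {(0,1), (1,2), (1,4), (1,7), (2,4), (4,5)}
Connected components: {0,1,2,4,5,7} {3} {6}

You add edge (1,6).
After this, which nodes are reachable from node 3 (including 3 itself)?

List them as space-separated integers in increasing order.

Answer: 3

Derivation:
Before: nodes reachable from 3: {3}
Adding (1,6): merges two components, but neither contains 3. Reachability from 3 unchanged.
After: nodes reachable from 3: {3}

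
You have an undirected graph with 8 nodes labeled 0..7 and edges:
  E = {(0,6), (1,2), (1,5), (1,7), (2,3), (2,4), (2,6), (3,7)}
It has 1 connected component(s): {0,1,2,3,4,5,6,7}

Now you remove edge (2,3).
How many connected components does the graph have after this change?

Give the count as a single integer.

Initial component count: 1
Remove (2,3): not a bridge. Count unchanged: 1.
  After removal, components: {0,1,2,3,4,5,6,7}
New component count: 1

Answer: 1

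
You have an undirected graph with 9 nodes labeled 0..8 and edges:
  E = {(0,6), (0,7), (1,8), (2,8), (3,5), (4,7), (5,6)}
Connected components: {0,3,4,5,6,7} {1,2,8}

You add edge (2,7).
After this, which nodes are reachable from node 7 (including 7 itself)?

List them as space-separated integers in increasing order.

Answer: 0 1 2 3 4 5 6 7 8

Derivation:
Before: nodes reachable from 7: {0,3,4,5,6,7}
Adding (2,7): merges 7's component with another. Reachability grows.
After: nodes reachable from 7: {0,1,2,3,4,5,6,7,8}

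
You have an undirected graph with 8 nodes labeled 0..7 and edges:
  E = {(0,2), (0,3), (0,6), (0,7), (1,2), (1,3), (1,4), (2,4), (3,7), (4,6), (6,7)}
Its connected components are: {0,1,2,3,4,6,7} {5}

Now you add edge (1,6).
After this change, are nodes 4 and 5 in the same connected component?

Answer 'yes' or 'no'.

Answer: no

Derivation:
Initial components: {0,1,2,3,4,6,7} {5}
Adding edge (1,6): both already in same component {0,1,2,3,4,6,7}. No change.
New components: {0,1,2,3,4,6,7} {5}
Are 4 and 5 in the same component? no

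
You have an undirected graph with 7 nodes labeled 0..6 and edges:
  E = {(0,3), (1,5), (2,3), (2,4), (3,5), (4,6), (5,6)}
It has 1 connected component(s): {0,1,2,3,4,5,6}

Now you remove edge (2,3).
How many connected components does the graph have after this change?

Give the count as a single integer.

Initial component count: 1
Remove (2,3): not a bridge. Count unchanged: 1.
  After removal, components: {0,1,2,3,4,5,6}
New component count: 1

Answer: 1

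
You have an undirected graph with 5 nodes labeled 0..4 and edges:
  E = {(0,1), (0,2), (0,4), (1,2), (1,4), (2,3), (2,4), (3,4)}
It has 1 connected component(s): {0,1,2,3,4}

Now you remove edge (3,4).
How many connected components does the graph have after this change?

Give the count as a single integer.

Initial component count: 1
Remove (3,4): not a bridge. Count unchanged: 1.
  After removal, components: {0,1,2,3,4}
New component count: 1

Answer: 1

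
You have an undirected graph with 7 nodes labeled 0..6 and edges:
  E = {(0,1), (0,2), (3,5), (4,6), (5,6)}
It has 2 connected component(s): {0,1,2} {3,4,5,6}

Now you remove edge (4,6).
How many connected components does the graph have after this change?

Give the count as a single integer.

Answer: 3

Derivation:
Initial component count: 2
Remove (4,6): it was a bridge. Count increases: 2 -> 3.
  After removal, components: {0,1,2} {3,5,6} {4}
New component count: 3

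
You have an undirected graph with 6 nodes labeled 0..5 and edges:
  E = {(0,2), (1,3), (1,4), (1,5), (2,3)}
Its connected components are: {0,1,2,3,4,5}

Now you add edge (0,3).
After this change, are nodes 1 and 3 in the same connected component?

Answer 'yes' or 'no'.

Answer: yes

Derivation:
Initial components: {0,1,2,3,4,5}
Adding edge (0,3): both already in same component {0,1,2,3,4,5}. No change.
New components: {0,1,2,3,4,5}
Are 1 and 3 in the same component? yes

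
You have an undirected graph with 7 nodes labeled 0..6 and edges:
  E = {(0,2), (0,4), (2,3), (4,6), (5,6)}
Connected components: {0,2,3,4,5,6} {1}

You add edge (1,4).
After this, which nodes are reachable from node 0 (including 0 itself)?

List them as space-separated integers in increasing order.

Before: nodes reachable from 0: {0,2,3,4,5,6}
Adding (1,4): merges 0's component with another. Reachability grows.
After: nodes reachable from 0: {0,1,2,3,4,5,6}

Answer: 0 1 2 3 4 5 6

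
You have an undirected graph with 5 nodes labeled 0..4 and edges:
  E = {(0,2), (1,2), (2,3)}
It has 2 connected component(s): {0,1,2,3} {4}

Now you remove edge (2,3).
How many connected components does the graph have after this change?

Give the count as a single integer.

Initial component count: 2
Remove (2,3): it was a bridge. Count increases: 2 -> 3.
  After removal, components: {0,1,2} {3} {4}
New component count: 3

Answer: 3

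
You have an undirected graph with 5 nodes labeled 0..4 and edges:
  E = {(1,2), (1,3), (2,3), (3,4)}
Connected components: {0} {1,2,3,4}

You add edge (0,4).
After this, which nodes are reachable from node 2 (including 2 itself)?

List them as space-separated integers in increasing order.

Before: nodes reachable from 2: {1,2,3,4}
Adding (0,4): merges 2's component with another. Reachability grows.
After: nodes reachable from 2: {0,1,2,3,4}

Answer: 0 1 2 3 4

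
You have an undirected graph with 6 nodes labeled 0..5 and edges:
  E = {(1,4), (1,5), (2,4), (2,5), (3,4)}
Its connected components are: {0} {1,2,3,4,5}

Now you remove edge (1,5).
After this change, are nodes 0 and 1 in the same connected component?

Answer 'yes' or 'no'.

Answer: no

Derivation:
Initial components: {0} {1,2,3,4,5}
Removing edge (1,5): not a bridge — component count unchanged at 2.
New components: {0} {1,2,3,4,5}
Are 0 and 1 in the same component? no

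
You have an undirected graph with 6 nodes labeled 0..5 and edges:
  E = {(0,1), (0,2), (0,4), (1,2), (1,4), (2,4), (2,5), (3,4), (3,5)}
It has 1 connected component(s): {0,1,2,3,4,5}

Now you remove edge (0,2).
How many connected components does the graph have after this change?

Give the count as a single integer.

Initial component count: 1
Remove (0,2): not a bridge. Count unchanged: 1.
  After removal, components: {0,1,2,3,4,5}
New component count: 1

Answer: 1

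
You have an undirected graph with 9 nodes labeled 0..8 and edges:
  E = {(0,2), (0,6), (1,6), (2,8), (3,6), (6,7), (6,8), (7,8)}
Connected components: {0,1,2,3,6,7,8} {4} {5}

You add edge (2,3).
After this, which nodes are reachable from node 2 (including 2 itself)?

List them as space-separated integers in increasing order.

Before: nodes reachable from 2: {0,1,2,3,6,7,8}
Adding (2,3): both endpoints already in same component. Reachability from 2 unchanged.
After: nodes reachable from 2: {0,1,2,3,6,7,8}

Answer: 0 1 2 3 6 7 8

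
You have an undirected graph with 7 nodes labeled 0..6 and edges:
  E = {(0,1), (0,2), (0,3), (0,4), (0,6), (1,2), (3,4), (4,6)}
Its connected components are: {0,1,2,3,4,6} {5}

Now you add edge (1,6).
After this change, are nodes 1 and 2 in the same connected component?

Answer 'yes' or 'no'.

Answer: yes

Derivation:
Initial components: {0,1,2,3,4,6} {5}
Adding edge (1,6): both already in same component {0,1,2,3,4,6}. No change.
New components: {0,1,2,3,4,6} {5}
Are 1 and 2 in the same component? yes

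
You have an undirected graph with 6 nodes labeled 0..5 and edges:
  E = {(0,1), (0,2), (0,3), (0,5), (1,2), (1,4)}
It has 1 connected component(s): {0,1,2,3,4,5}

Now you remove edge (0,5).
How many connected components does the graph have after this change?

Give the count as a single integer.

Answer: 2

Derivation:
Initial component count: 1
Remove (0,5): it was a bridge. Count increases: 1 -> 2.
  After removal, components: {0,1,2,3,4} {5}
New component count: 2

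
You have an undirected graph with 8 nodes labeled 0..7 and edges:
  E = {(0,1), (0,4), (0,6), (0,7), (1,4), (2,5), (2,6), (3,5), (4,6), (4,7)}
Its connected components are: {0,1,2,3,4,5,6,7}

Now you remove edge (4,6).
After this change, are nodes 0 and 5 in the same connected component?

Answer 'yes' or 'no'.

Answer: yes

Derivation:
Initial components: {0,1,2,3,4,5,6,7}
Removing edge (4,6): not a bridge — component count unchanged at 1.
New components: {0,1,2,3,4,5,6,7}
Are 0 and 5 in the same component? yes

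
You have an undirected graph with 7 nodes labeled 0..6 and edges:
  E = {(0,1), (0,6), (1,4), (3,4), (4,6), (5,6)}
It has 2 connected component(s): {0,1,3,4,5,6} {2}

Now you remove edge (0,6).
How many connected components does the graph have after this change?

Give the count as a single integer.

Initial component count: 2
Remove (0,6): not a bridge. Count unchanged: 2.
  After removal, components: {0,1,3,4,5,6} {2}
New component count: 2

Answer: 2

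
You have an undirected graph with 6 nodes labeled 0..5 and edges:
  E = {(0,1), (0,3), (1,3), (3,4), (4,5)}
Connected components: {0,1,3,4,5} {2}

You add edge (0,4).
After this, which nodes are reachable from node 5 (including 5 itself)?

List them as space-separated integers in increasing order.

Before: nodes reachable from 5: {0,1,3,4,5}
Adding (0,4): both endpoints already in same component. Reachability from 5 unchanged.
After: nodes reachable from 5: {0,1,3,4,5}

Answer: 0 1 3 4 5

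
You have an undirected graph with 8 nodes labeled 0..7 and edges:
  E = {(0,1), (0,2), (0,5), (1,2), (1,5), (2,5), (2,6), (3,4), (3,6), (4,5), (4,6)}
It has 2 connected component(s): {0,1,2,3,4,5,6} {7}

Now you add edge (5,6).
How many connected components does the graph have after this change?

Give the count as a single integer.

Answer: 2

Derivation:
Initial component count: 2
Add (5,6): endpoints already in same component. Count unchanged: 2.
New component count: 2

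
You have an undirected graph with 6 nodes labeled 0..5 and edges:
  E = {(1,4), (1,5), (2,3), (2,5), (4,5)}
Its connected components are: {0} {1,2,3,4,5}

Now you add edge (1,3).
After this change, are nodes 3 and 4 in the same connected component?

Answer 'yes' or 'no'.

Answer: yes

Derivation:
Initial components: {0} {1,2,3,4,5}
Adding edge (1,3): both already in same component {1,2,3,4,5}. No change.
New components: {0} {1,2,3,4,5}
Are 3 and 4 in the same component? yes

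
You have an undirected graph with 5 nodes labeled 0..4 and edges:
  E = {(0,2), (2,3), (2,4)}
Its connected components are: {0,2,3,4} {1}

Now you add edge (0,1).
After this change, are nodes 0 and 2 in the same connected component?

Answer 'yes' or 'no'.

Initial components: {0,2,3,4} {1}
Adding edge (0,1): merges {0,2,3,4} and {1}.
New components: {0,1,2,3,4}
Are 0 and 2 in the same component? yes

Answer: yes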